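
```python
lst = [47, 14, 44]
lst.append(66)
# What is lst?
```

[47, 14, 44, 66]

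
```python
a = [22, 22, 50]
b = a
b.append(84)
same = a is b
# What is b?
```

After line 1: a = [22, 22, 50]
After line 2 (b = a is an alias, same object): a = [22, 22, 50], b = [22, 22, 50]
After line 3 (b.append mutates the shared list): a = [22, 22, 50, 84], b = [22, 22, 50, 84]
After line 4 (same = a is b; same object -> True): same = True

[22, 22, 50, 84]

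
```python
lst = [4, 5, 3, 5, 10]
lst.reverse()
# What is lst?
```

[10, 5, 3, 5, 4]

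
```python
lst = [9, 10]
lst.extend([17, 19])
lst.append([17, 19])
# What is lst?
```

After line 1: lst = [9, 10]
After line 2 (extend unpacks [17, 19]): lst = [9, 10, 17, 19]
After line 3 (append adds [17, 19] as single element): lst = [9, 10, 17, 19, [17, 19]]

[9, 10, 17, 19, [17, 19]]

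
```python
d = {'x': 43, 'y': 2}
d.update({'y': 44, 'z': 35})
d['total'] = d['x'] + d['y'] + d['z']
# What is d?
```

After line 1: d = {'x': 43, 'y': 2}
After line 2 (y overwritten, z added): d = {'x': 43, 'y': 44, 'z': 35}
After line 3 (total = 43 + 44 + 35 = 122): d = {'x': 43, 'y': 44, 'z': 35, 'total': 122}

{'x': 43, 'y': 44, 'z': 35, 'total': 122}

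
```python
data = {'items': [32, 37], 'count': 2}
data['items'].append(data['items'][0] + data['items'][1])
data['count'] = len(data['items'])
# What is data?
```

After line 1: data = {'items': [32, 37], 'count': 2}
After line 2 (append 32 + 37 = 69): data = {'items': [32, 37, 69], 'count': 2}
After line 3 (count = len(items) = 3): data = {'items': [32, 37, 69], 'count': 3}

{'items': [32, 37, 69], 'count': 3}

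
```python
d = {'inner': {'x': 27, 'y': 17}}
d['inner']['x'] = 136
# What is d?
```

After line 1: d = {'inner': {'x': 27, 'y': 17}}
After line 2 (inner x overwritten): d = {'inner': {'x': 136, 'y': 17}}

{'inner': {'x': 136, 'y': 17}}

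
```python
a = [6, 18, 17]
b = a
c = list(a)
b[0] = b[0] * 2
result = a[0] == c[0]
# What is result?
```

After line 1: a = [6, 18, 17]
After line 2 (b = a, alias): a = [6, 18, 17], b = [6, 18, 17]
After line 3 (c = list(a) is a copy, new object): c = [6, 18, 17]
After line 4 (b[0] = 6 * 2 = 12; mutates shared a/b): a = b = [12, 18, 17], c = [6, 18, 17]
After line 5 (a[0] = 12, c[0] = 6; result = False)

False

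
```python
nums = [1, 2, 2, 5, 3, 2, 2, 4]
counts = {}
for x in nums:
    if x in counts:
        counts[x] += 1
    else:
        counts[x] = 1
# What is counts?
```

Initial: counts = {}, nums = [1, 2, 2, 5, 3, 2, 2, 4]
See 1: counts = {1: 1}
See 2: counts = {1: 1, 2: 1}
See 2: counts = {1: 1, 2: 2}
See 5: counts = {1: 1, 2: 2, 5: 1}
See 3: counts = {1: 1, 2: 2, 5: 1, 3: 1}
See 2: counts = {1: 1, 2: 3, 5: 1, 3: 1}
See 2: counts = {1: 1, 2: 4, 5: 1, 3: 1}
See 4: counts = {1: 1, 2: 4, 5: 1, 3: 1, 4: 1}

{1: 1, 2: 4, 5: 1, 3: 1, 4: 1}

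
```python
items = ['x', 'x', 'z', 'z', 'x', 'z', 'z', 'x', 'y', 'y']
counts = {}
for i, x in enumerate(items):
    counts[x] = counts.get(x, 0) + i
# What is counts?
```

Initial: counts = {}, items = ['x', 'x', 'z', 'z', 'x', 'z', 'z', 'x', 'y', 'y']
i=0, x='x': counts = {'x': 0}
i=1, x='x': counts = {'x': 1}
i=2, x='z': counts = {'x': 1, 'z': 2}
i=3, x='z': counts = {'x': 1, 'z': 5}
i=4, x='x': counts = {'x': 5, 'z': 5}
i=5, x='z': counts = {'x': 5, 'z': 10}
i=6, x='z': counts = {'x': 5, 'z': 16}
i=7, x='x': counts = {'x': 12, 'z': 16}
i=8, x='y': counts = {'x': 12, 'z': 16, 'y': 8}
i=9, x='y': counts = {'x': 12, 'z': 16, 'y': 17}

{'x': 12, 'z': 16, 'y': 17}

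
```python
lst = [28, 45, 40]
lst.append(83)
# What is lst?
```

[28, 45, 40, 83]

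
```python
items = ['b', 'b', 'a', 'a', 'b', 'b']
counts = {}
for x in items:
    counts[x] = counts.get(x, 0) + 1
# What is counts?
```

Initial: counts = {}, items = ['b', 'b', 'a', 'a', 'b', 'b']
See 'b': counts = {'b': 1}
See 'b': counts = {'b': 2}
See 'a': counts = {'b': 2, 'a': 1}
See 'a': counts = {'b': 2, 'a': 2}
See 'b': counts = {'b': 3, 'a': 2}
See 'b': counts = {'b': 4, 'a': 2}

{'b': 4, 'a': 2}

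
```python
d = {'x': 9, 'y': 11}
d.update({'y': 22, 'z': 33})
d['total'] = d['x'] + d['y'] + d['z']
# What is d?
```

After line 1: d = {'x': 9, 'y': 11}
After line 2 (y overwritten, z added): d = {'x': 9, 'y': 22, 'z': 33}
After line 3 (total = 9 + 22 + 33 = 64): d = {'x': 9, 'y': 22, 'z': 33, 'total': 64}

{'x': 9, 'y': 22, 'z': 33, 'total': 64}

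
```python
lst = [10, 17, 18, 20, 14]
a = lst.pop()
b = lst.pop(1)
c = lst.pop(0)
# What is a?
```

After line 1: lst = [10, 17, 18, 20, 14]
After line 2 (pop() -> a = 14): lst = [10, 17, 18, 20]
After line 3 (pop(1) -> b = 17): lst = [10, 18, 20]
After line 4 (pop(0) -> c = 10): lst = [18, 20]

14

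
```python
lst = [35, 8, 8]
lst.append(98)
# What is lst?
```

[35, 8, 8, 98]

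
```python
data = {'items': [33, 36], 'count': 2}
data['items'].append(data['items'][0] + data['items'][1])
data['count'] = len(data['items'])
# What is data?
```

After line 1: data = {'items': [33, 36], 'count': 2}
After line 2 (append 33 + 36 = 69): data = {'items': [33, 36, 69], 'count': 2}
After line 3 (count = len(items) = 3): data = {'items': [33, 36, 69], 'count': 3}

{'items': [33, 36, 69], 'count': 3}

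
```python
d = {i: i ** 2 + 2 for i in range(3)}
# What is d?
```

{0: 2, 1: 3, 2: 6}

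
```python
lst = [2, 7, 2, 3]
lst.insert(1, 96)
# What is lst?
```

[2, 96, 7, 2, 3]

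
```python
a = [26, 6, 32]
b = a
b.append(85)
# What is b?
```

After line 1: a = [26, 6, 32]
After line 2 (b = a is an alias, same object): a = [26, 6, 32], b = [26, 6, 32]
After line 3 (b.append mutates the shared list): a = [26, 6, 32, 85], b = [26, 6, 32, 85]

[26, 6, 32, 85]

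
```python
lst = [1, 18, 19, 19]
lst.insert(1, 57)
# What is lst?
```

[1, 57, 18, 19, 19]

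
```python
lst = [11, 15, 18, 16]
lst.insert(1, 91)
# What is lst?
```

[11, 91, 15, 18, 16]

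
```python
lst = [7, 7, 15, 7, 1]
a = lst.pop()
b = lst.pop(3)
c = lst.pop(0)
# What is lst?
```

After line 1: lst = [7, 7, 15, 7, 1]
After line 2 (pop() -> a = 1): lst = [7, 7, 15, 7]
After line 3 (pop(3) -> b = 7): lst = [7, 7, 15]
After line 4 (pop(0) -> c = 7): lst = [7, 15]

[7, 15]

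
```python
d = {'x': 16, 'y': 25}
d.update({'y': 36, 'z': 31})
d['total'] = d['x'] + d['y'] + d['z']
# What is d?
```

After line 1: d = {'x': 16, 'y': 25}
After line 2 (y overwritten, z added): d = {'x': 16, 'y': 36, 'z': 31}
After line 3 (total = 16 + 36 + 31 = 83): d = {'x': 16, 'y': 36, 'z': 31, 'total': 83}

{'x': 16, 'y': 36, 'z': 31, 'total': 83}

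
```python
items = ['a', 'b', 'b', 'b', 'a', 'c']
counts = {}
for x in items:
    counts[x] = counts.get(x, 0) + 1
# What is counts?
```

Initial: counts = {}, items = ['a', 'b', 'b', 'b', 'a', 'c']
See 'a': counts = {'a': 1}
See 'b': counts = {'a': 1, 'b': 1}
See 'b': counts = {'a': 1, 'b': 2}
See 'b': counts = {'a': 1, 'b': 3}
See 'a': counts = {'a': 2, 'b': 3}
See 'c': counts = {'a': 2, 'b': 3, 'c': 1}

{'a': 2, 'b': 3, 'c': 1}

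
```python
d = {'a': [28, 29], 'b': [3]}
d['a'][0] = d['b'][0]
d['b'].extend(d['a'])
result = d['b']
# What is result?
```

After line 1: d = {'a': [28, 29], 'b': [3]}
After line 2 (a[0] = b[0] = 3): d = {'a': [3, 29], 'b': [3]}
After line 3 (b.extend(a) appends [3, 29]): d = {'a': [3, 29], 'b': [3, 3, 29]}
After line 4: result = d['b'] = [3, 3, 29]

[3, 3, 29]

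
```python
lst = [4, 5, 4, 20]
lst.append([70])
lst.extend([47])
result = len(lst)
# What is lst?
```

After line 1: lst = [4, 5, 4, 20]
After line 2 (append adds [70] as single element): lst = [4, 5, 4, 20, [70]]
After line 3 (extend unpacks [47], adds 47): lst = [4, 5, 4, 20, [70], 47]
After line 4: result = len(lst) = 6

[4, 5, 4, 20, [70], 47]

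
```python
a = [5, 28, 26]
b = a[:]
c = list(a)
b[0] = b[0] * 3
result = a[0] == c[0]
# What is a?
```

After line 1: a = [5, 28, 26]
After line 2 (b = a[:], copy): a = [5, 28, 26], b = [5, 28, 26]
After line 3 (c = list(a) is a copy, new object): c = [5, 28, 26]
After line 4 (b[0] = 5 * 3 = 15; only b mutates (copy)): a = [5, 28, 26], b = [15, 28, 26], c = [5, 28, 26]
After line 5 (a[0] = 5, c[0] = 5; result = True)

[5, 28, 26]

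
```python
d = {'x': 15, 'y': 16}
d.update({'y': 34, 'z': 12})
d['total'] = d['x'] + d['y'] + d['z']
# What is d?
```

After line 1: d = {'x': 15, 'y': 16}
After line 2 (y overwritten, z added): d = {'x': 15, 'y': 34, 'z': 12}
After line 3 (total = 15 + 34 + 12 = 61): d = {'x': 15, 'y': 34, 'z': 12, 'total': 61}

{'x': 15, 'y': 34, 'z': 12, 'total': 61}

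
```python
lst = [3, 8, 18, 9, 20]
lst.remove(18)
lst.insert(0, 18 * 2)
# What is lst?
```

After line 1: lst = [3, 8, 18, 9, 20]
After line 2 (remove first 18): lst = [3, 8, 9, 20]
After line 3 (insert 36 at index 0): lst = [36, 3, 8, 9, 20]

[36, 3, 8, 9, 20]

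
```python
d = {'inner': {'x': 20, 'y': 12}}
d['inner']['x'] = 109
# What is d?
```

After line 1: d = {'inner': {'x': 20, 'y': 12}}
After line 2 (inner x overwritten): d = {'inner': {'x': 109, 'y': 12}}

{'inner': {'x': 109, 'y': 12}}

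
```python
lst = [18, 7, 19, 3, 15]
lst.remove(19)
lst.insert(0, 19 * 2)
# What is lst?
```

After line 1: lst = [18, 7, 19, 3, 15]
After line 2 (remove first 19): lst = [18, 7, 3, 15]
After line 3 (insert 38 at index 0): lst = [38, 18, 7, 3, 15]

[38, 18, 7, 3, 15]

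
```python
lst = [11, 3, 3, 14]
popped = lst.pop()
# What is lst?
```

[11, 3, 3]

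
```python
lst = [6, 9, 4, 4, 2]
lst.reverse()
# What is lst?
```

[2, 4, 4, 9, 6]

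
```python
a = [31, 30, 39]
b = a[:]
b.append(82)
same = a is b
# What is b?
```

After line 1: a = [31, 30, 39]
After line 2 (b = a[:] is a shallow copy, new object): a = [31, 30, 39], b = [31, 30, 39]
After line 3 (append only mutates b): a = [31, 30, 39], b = [31, 30, 39, 82]
After line 4 (same = a is b; different objects -> False): same = False

[31, 30, 39, 82]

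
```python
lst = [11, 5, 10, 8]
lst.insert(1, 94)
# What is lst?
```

[11, 94, 5, 10, 8]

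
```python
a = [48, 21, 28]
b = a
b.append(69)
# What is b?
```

After line 1: a = [48, 21, 28]
After line 2 (b = a is an alias, same object): a = [48, 21, 28], b = [48, 21, 28]
After line 3 (b.append mutates the shared list): a = [48, 21, 28, 69], b = [48, 21, 28, 69]

[48, 21, 28, 69]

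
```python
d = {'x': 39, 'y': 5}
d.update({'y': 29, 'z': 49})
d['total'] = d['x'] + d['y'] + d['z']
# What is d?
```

After line 1: d = {'x': 39, 'y': 5}
After line 2 (y overwritten, z added): d = {'x': 39, 'y': 29, 'z': 49}
After line 3 (total = 39 + 29 + 49 = 117): d = {'x': 39, 'y': 29, 'z': 49, 'total': 117}

{'x': 39, 'y': 29, 'z': 49, 'total': 117}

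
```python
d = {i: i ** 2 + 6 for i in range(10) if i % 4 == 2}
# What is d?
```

{2: 10, 6: 42}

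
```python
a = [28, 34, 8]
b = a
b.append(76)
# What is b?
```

After line 1: a = [28, 34, 8]
After line 2 (b = a is an alias, same object): a = [28, 34, 8], b = [28, 34, 8]
After line 3 (b.append mutates the shared list): a = [28, 34, 8, 76], b = [28, 34, 8, 76]

[28, 34, 8, 76]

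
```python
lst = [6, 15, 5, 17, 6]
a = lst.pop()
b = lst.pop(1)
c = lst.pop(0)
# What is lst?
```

After line 1: lst = [6, 15, 5, 17, 6]
After line 2 (pop() -> a = 6): lst = [6, 15, 5, 17]
After line 3 (pop(1) -> b = 15): lst = [6, 5, 17]
After line 4 (pop(0) -> c = 6): lst = [5, 17]

[5, 17]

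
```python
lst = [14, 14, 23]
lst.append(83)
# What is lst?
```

[14, 14, 23, 83]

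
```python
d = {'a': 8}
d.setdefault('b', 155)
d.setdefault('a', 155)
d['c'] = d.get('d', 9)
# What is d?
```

After line 1: d = {'a': 8}
After line 2 (setdefault adds 'b'=155): d = {'a': 8, 'b': 155}
After line 3 (setdefault 'a' no-op, already exists): d = {'a': 8, 'b': 155}
After line 4 (get('d', 9) returns default since 'd' not in d): d = {'a': 8, 'b': 155, 'c': 9}

{'a': 8, 'b': 155, 'c': 9}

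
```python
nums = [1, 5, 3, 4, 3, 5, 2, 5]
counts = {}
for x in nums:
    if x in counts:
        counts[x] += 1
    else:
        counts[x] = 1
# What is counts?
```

Initial: counts = {}, nums = [1, 5, 3, 4, 3, 5, 2, 5]
See 1: counts = {1: 1}
See 5: counts = {1: 1, 5: 1}
See 3: counts = {1: 1, 5: 1, 3: 1}
See 4: counts = {1: 1, 5: 1, 3: 1, 4: 1}
See 3: counts = {1: 1, 5: 1, 3: 2, 4: 1}
See 5: counts = {1: 1, 5: 2, 3: 2, 4: 1}
See 2: counts = {1: 1, 5: 2, 3: 2, 4: 1, 2: 1}
See 5: counts = {1: 1, 5: 3, 3: 2, 4: 1, 2: 1}

{1: 1, 5: 3, 3: 2, 4: 1, 2: 1}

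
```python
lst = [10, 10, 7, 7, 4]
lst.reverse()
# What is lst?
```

[4, 7, 7, 10, 10]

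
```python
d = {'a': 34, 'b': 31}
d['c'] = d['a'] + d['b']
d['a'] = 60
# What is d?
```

After line 1: d = {'a': 34, 'b': 31}
After line 2 (d['c'] = 34 + 31): d = {'a': 34, 'b': 31, 'c': 65}
After line 3: d = {'a': 60, 'b': 31, 'c': 65}

{'a': 60, 'b': 31, 'c': 65}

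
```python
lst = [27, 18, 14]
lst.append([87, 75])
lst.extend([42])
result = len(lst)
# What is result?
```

After line 1: lst = [27, 18, 14]
After line 2 (append adds [87, 75] as single element): lst = [27, 18, 14, [87, 75]]
After line 3 (extend unpacks [42], adds 42): lst = [27, 18, 14, [87, 75], 42]
After line 4: result = len(lst) = 5

5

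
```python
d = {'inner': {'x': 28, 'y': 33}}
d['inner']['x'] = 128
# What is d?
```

After line 1: d = {'inner': {'x': 28, 'y': 33}}
After line 2 (inner x overwritten): d = {'inner': {'x': 128, 'y': 33}}

{'inner': {'x': 128, 'y': 33}}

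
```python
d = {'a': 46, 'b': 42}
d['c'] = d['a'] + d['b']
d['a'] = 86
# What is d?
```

After line 1: d = {'a': 46, 'b': 42}
After line 2 (d['c'] = 46 + 42): d = {'a': 46, 'b': 42, 'c': 88}
After line 3: d = {'a': 86, 'b': 42, 'c': 88}

{'a': 86, 'b': 42, 'c': 88}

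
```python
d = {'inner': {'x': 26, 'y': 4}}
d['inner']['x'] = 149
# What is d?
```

After line 1: d = {'inner': {'x': 26, 'y': 4}}
After line 2 (inner x overwritten): d = {'inner': {'x': 149, 'y': 4}}

{'inner': {'x': 149, 'y': 4}}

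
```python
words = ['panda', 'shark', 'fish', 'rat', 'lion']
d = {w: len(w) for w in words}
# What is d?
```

{'panda': 5, 'shark': 5, 'fish': 4, 'rat': 3, 'lion': 4}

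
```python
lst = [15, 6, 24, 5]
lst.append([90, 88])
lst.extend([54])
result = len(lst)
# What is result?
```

After line 1: lst = [15, 6, 24, 5]
After line 2 (append adds [90, 88] as single element): lst = [15, 6, 24, 5, [90, 88]]
After line 3 (extend unpacks [54], adds 54): lst = [15, 6, 24, 5, [90, 88], 54]
After line 4: result = len(lst) = 6

6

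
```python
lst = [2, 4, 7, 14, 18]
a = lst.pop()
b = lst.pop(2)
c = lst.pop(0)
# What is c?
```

After line 1: lst = [2, 4, 7, 14, 18]
After line 2 (pop() -> a = 18): lst = [2, 4, 7, 14]
After line 3 (pop(2) -> b = 7): lst = [2, 4, 14]
After line 4 (pop(0) -> c = 2): lst = [4, 14]

2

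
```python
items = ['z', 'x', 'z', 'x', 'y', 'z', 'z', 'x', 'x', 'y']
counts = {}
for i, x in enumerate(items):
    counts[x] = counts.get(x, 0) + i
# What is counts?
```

Initial: counts = {}, items = ['z', 'x', 'z', 'x', 'y', 'z', 'z', 'x', 'x', 'y']
i=0, x='z': counts = {'z': 0}
i=1, x='x': counts = {'z': 0, 'x': 1}
i=2, x='z': counts = {'z': 2, 'x': 1}
i=3, x='x': counts = {'z': 2, 'x': 4}
i=4, x='y': counts = {'z': 2, 'x': 4, 'y': 4}
i=5, x='z': counts = {'z': 7, 'x': 4, 'y': 4}
i=6, x='z': counts = {'z': 13, 'x': 4, 'y': 4}
i=7, x='x': counts = {'z': 13, 'x': 11, 'y': 4}
i=8, x='x': counts = {'z': 13, 'x': 19, 'y': 4}
i=9, x='y': counts = {'z': 13, 'x': 19, 'y': 13}

{'z': 13, 'x': 19, 'y': 13}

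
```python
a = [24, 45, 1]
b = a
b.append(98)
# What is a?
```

After line 1: a = [24, 45, 1]
After line 2 (b = a is an alias, same object): a = [24, 45, 1], b = [24, 45, 1]
After line 3 (b.append mutates the shared list): a = [24, 45, 1, 98], b = [24, 45, 1, 98]

[24, 45, 1, 98]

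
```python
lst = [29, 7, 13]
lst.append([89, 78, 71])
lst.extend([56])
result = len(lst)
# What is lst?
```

After line 1: lst = [29, 7, 13]
After line 2 (append adds [89, 78, 71] as single element): lst = [29, 7, 13, [89, 78, 71]]
After line 3 (extend unpacks [56], adds 56): lst = [29, 7, 13, [89, 78, 71], 56]
After line 4: result = len(lst) = 5

[29, 7, 13, [89, 78, 71], 56]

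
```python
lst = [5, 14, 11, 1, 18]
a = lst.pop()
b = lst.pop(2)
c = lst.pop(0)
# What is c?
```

After line 1: lst = [5, 14, 11, 1, 18]
After line 2 (pop() -> a = 18): lst = [5, 14, 11, 1]
After line 3 (pop(2) -> b = 11): lst = [5, 14, 1]
After line 4 (pop(0) -> c = 5): lst = [14, 1]

5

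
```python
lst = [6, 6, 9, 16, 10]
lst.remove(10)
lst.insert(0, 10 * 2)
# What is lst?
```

After line 1: lst = [6, 6, 9, 16, 10]
After line 2 (remove first 10): lst = [6, 6, 9, 16]
After line 3 (insert 20 at index 0): lst = [20, 6, 6, 9, 16]

[20, 6, 6, 9, 16]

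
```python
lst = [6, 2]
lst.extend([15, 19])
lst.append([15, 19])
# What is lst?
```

After line 1: lst = [6, 2]
After line 2 (extend unpacks [15, 19]): lst = [6, 2, 15, 19]
After line 3 (append adds [15, 19] as single element): lst = [6, 2, 15, 19, [15, 19]]

[6, 2, 15, 19, [15, 19]]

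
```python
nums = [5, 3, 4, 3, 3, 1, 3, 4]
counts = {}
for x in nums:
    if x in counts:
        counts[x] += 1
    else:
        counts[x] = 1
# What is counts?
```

Initial: counts = {}, nums = [5, 3, 4, 3, 3, 1, 3, 4]
See 5: counts = {5: 1}
See 3: counts = {5: 1, 3: 1}
See 4: counts = {5: 1, 3: 1, 4: 1}
See 3: counts = {5: 1, 3: 2, 4: 1}
See 3: counts = {5: 1, 3: 3, 4: 1}
See 1: counts = {5: 1, 3: 3, 4: 1, 1: 1}
See 3: counts = {5: 1, 3: 4, 4: 1, 1: 1}
See 4: counts = {5: 1, 3: 4, 4: 2, 1: 1}

{5: 1, 3: 4, 4: 2, 1: 1}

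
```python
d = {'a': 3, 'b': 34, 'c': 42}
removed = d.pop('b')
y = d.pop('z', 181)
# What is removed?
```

After line 1: d = {'a': 3, 'b': 34, 'c': 42}
After line 2 (pop 'b' returns 34): d = {'a': 3, 'c': 42}, removed = 34
After line 3 (pop 'z' missing, returns default 181): d = {'a': 3, 'c': 42}, y = 181

34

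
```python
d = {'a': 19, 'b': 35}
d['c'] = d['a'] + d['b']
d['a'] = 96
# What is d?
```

After line 1: d = {'a': 19, 'b': 35}
After line 2 (d['c'] = 19 + 35): d = {'a': 19, 'b': 35, 'c': 54}
After line 3: d = {'a': 96, 'b': 35, 'c': 54}

{'a': 96, 'b': 35, 'c': 54}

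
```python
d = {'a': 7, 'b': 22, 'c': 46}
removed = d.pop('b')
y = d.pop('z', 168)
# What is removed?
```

After line 1: d = {'a': 7, 'b': 22, 'c': 46}
After line 2 (pop 'b' returns 22): d = {'a': 7, 'c': 46}, removed = 22
After line 3 (pop 'z' missing, returns default 168): d = {'a': 7, 'c': 46}, y = 168

22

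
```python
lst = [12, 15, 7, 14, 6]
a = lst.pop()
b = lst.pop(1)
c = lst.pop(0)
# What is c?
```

After line 1: lst = [12, 15, 7, 14, 6]
After line 2 (pop() -> a = 6): lst = [12, 15, 7, 14]
After line 3 (pop(1) -> b = 15): lst = [12, 7, 14]
After line 4 (pop(0) -> c = 12): lst = [7, 14]

12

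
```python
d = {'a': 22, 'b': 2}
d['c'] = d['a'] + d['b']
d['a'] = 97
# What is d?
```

After line 1: d = {'a': 22, 'b': 2}
After line 2 (d['c'] = 22 + 2): d = {'a': 22, 'b': 2, 'c': 24}
After line 3: d = {'a': 97, 'b': 2, 'c': 24}

{'a': 97, 'b': 2, 'c': 24}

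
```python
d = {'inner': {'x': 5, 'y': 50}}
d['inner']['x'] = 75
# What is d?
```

After line 1: d = {'inner': {'x': 5, 'y': 50}}
After line 2 (inner x overwritten): d = {'inner': {'x': 75, 'y': 50}}

{'inner': {'x': 75, 'y': 50}}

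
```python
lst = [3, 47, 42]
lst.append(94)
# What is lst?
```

[3, 47, 42, 94]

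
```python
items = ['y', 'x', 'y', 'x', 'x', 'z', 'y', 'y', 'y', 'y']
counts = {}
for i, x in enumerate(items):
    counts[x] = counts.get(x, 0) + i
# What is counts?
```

Initial: counts = {}, items = ['y', 'x', 'y', 'x', 'x', 'z', 'y', 'y', 'y', 'y']
i=0, x='y': counts = {'y': 0}
i=1, x='x': counts = {'y': 0, 'x': 1}
i=2, x='y': counts = {'y': 2, 'x': 1}
i=3, x='x': counts = {'y': 2, 'x': 4}
i=4, x='x': counts = {'y': 2, 'x': 8}
i=5, x='z': counts = {'y': 2, 'x': 8, 'z': 5}
i=6, x='y': counts = {'y': 8, 'x': 8, 'z': 5}
i=7, x='y': counts = {'y': 15, 'x': 8, 'z': 5}
i=8, x='y': counts = {'y': 23, 'x': 8, 'z': 5}
i=9, x='y': counts = {'y': 32, 'x': 8, 'z': 5}

{'y': 32, 'x': 8, 'z': 5}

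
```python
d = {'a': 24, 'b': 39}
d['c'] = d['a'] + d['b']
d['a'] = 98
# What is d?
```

After line 1: d = {'a': 24, 'b': 39}
After line 2 (d['c'] = 24 + 39): d = {'a': 24, 'b': 39, 'c': 63}
After line 3: d = {'a': 98, 'b': 39, 'c': 63}

{'a': 98, 'b': 39, 'c': 63}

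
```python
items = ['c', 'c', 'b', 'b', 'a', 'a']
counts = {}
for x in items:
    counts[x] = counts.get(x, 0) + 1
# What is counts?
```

Initial: counts = {}, items = ['c', 'c', 'b', 'b', 'a', 'a']
See 'c': counts = {'c': 1}
See 'c': counts = {'c': 2}
See 'b': counts = {'c': 2, 'b': 1}
See 'b': counts = {'c': 2, 'b': 2}
See 'a': counts = {'c': 2, 'b': 2, 'a': 1}
See 'a': counts = {'c': 2, 'b': 2, 'a': 2}

{'c': 2, 'b': 2, 'a': 2}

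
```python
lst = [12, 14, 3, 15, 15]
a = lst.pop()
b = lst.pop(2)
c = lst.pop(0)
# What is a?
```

After line 1: lst = [12, 14, 3, 15, 15]
After line 2 (pop() -> a = 15): lst = [12, 14, 3, 15]
After line 3 (pop(2) -> b = 3): lst = [12, 14, 15]
After line 4 (pop(0) -> c = 12): lst = [14, 15]

15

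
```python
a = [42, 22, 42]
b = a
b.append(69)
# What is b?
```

After line 1: a = [42, 22, 42]
After line 2 (b = a is an alias, same object): a = [42, 22, 42], b = [42, 22, 42]
After line 3 (b.append mutates the shared list): a = [42, 22, 42, 69], b = [42, 22, 42, 69]

[42, 22, 42, 69]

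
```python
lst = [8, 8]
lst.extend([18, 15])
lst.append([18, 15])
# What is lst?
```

After line 1: lst = [8, 8]
After line 2 (extend unpacks [18, 15]): lst = [8, 8, 18, 15]
After line 3 (append adds [18, 15] as single element): lst = [8, 8, 18, 15, [18, 15]]

[8, 8, 18, 15, [18, 15]]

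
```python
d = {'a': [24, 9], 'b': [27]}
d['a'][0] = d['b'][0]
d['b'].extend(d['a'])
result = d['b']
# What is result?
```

After line 1: d = {'a': [24, 9], 'b': [27]}
After line 2 (a[0] = b[0] = 27): d = {'a': [27, 9], 'b': [27]}
After line 3 (b.extend(a) appends [27, 9]): d = {'a': [27, 9], 'b': [27, 27, 9]}
After line 4: result = d['b'] = [27, 27, 9]

[27, 27, 9]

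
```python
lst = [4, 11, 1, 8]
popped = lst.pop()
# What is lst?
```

[4, 11, 1]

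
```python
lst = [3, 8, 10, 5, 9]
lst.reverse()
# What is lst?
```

[9, 5, 10, 8, 3]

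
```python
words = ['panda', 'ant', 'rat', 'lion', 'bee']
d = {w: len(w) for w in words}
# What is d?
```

{'panda': 5, 'ant': 3, 'rat': 3, 'lion': 4, 'bee': 3}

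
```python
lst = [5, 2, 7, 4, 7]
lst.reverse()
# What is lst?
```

[7, 4, 7, 2, 5]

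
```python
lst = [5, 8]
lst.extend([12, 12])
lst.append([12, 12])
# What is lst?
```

After line 1: lst = [5, 8]
After line 2 (extend unpacks [12, 12]): lst = [5, 8, 12, 12]
After line 3 (append adds [12, 12] as single element): lst = [5, 8, 12, 12, [12, 12]]

[5, 8, 12, 12, [12, 12]]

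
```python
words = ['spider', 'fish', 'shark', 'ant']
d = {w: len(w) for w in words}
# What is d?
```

{'spider': 6, 'fish': 4, 'shark': 5, 'ant': 3}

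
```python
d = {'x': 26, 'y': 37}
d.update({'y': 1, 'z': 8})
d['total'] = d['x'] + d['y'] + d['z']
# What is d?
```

After line 1: d = {'x': 26, 'y': 37}
After line 2 (y overwritten, z added): d = {'x': 26, 'y': 1, 'z': 8}
After line 3 (total = 26 + 1 + 8 = 35): d = {'x': 26, 'y': 1, 'z': 8, 'total': 35}

{'x': 26, 'y': 1, 'z': 8, 'total': 35}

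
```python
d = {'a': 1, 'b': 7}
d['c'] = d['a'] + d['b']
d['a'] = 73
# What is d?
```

After line 1: d = {'a': 1, 'b': 7}
After line 2 (d['c'] = 1 + 7): d = {'a': 1, 'b': 7, 'c': 8}
After line 3: d = {'a': 73, 'b': 7, 'c': 8}

{'a': 73, 'b': 7, 'c': 8}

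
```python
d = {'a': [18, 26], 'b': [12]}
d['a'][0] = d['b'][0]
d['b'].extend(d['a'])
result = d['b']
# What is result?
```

After line 1: d = {'a': [18, 26], 'b': [12]}
After line 2 (a[0] = b[0] = 12): d = {'a': [12, 26], 'b': [12]}
After line 3 (b.extend(a) appends [12, 26]): d = {'a': [12, 26], 'b': [12, 12, 26]}
After line 4: result = d['b'] = [12, 12, 26]

[12, 12, 26]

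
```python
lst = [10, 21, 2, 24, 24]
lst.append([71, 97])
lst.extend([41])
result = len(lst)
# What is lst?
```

After line 1: lst = [10, 21, 2, 24, 24]
After line 2 (append adds [71, 97] as single element): lst = [10, 21, 2, 24, 24, [71, 97]]
After line 3 (extend unpacks [41], adds 41): lst = [10, 21, 2, 24, 24, [71, 97], 41]
After line 4: result = len(lst) = 7

[10, 21, 2, 24, 24, [71, 97], 41]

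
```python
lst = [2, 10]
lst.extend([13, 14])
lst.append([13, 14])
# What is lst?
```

After line 1: lst = [2, 10]
After line 2 (extend unpacks [13, 14]): lst = [2, 10, 13, 14]
After line 3 (append adds [13, 14] as single element): lst = [2, 10, 13, 14, [13, 14]]

[2, 10, 13, 14, [13, 14]]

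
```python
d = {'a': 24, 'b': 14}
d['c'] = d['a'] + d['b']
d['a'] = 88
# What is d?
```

After line 1: d = {'a': 24, 'b': 14}
After line 2 (d['c'] = 24 + 14): d = {'a': 24, 'b': 14, 'c': 38}
After line 3: d = {'a': 88, 'b': 14, 'c': 38}

{'a': 88, 'b': 14, 'c': 38}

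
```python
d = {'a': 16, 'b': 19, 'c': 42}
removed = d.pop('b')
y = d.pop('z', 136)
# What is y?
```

After line 1: d = {'a': 16, 'b': 19, 'c': 42}
After line 2 (pop 'b' returns 19): d = {'a': 16, 'c': 42}, removed = 19
After line 3 (pop 'z' missing, returns default 136): d = {'a': 16, 'c': 42}, y = 136

136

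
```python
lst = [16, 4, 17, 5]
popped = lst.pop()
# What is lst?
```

[16, 4, 17]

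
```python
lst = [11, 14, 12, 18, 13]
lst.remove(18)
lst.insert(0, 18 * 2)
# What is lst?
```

After line 1: lst = [11, 14, 12, 18, 13]
After line 2 (remove first 18): lst = [11, 14, 12, 13]
After line 3 (insert 36 at index 0): lst = [36, 11, 14, 12, 13]

[36, 11, 14, 12, 13]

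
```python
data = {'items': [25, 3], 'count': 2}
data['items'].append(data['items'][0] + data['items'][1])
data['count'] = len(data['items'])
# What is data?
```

After line 1: data = {'items': [25, 3], 'count': 2}
After line 2 (append 25 + 3 = 28): data = {'items': [25, 3, 28], 'count': 2}
After line 3 (count = len(items) = 3): data = {'items': [25, 3, 28], 'count': 3}

{'items': [25, 3, 28], 'count': 3}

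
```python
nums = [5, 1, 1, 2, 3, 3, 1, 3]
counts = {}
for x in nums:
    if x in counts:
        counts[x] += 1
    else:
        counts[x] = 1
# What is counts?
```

Initial: counts = {}, nums = [5, 1, 1, 2, 3, 3, 1, 3]
See 5: counts = {5: 1}
See 1: counts = {5: 1, 1: 1}
See 1: counts = {5: 1, 1: 2}
See 2: counts = {5: 1, 1: 2, 2: 1}
See 3: counts = {5: 1, 1: 2, 2: 1, 3: 1}
See 3: counts = {5: 1, 1: 2, 2: 1, 3: 2}
See 1: counts = {5: 1, 1: 3, 2: 1, 3: 2}
See 3: counts = {5: 1, 1: 3, 2: 1, 3: 3}

{5: 1, 1: 3, 2: 1, 3: 3}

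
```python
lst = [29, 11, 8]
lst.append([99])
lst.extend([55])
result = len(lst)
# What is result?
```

After line 1: lst = [29, 11, 8]
After line 2 (append adds [99] as single element): lst = [29, 11, 8, [99]]
After line 3 (extend unpacks [55], adds 55): lst = [29, 11, 8, [99], 55]
After line 4: result = len(lst) = 5

5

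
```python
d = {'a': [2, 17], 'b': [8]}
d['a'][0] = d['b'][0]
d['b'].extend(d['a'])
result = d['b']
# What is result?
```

After line 1: d = {'a': [2, 17], 'b': [8]}
After line 2 (a[0] = b[0] = 8): d = {'a': [8, 17], 'b': [8]}
After line 3 (b.extend(a) appends [8, 17]): d = {'a': [8, 17], 'b': [8, 8, 17]}
After line 4: result = d['b'] = [8, 8, 17]

[8, 8, 17]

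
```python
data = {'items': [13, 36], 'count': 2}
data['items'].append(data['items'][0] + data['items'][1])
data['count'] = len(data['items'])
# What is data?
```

After line 1: data = {'items': [13, 36], 'count': 2}
After line 2 (append 13 + 36 = 49): data = {'items': [13, 36, 49], 'count': 2}
After line 3 (count = len(items) = 3): data = {'items': [13, 36, 49], 'count': 3}

{'items': [13, 36, 49], 'count': 3}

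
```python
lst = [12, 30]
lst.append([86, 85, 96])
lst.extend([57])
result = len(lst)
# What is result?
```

After line 1: lst = [12, 30]
After line 2 (append adds [86, 85, 96] as single element): lst = [12, 30, [86, 85, 96]]
After line 3 (extend unpacks [57], adds 57): lst = [12, 30, [86, 85, 96], 57]
After line 4: result = len(lst) = 4

4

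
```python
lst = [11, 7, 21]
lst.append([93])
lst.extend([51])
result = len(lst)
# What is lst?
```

After line 1: lst = [11, 7, 21]
After line 2 (append adds [93] as single element): lst = [11, 7, 21, [93]]
After line 3 (extend unpacks [51], adds 51): lst = [11, 7, 21, [93], 51]
After line 4: result = len(lst) = 5

[11, 7, 21, [93], 51]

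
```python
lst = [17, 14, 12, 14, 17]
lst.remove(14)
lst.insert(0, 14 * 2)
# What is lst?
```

After line 1: lst = [17, 14, 12, 14, 17]
After line 2 (remove first 14): lst = [17, 12, 14, 17]
After line 3 (insert 28 at index 0): lst = [28, 17, 12, 14, 17]

[28, 17, 12, 14, 17]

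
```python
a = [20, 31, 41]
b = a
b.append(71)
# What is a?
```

After line 1: a = [20, 31, 41]
After line 2 (b = a is an alias, same object): a = [20, 31, 41], b = [20, 31, 41]
After line 3 (b.append mutates the shared list): a = [20, 31, 41, 71], b = [20, 31, 41, 71]

[20, 31, 41, 71]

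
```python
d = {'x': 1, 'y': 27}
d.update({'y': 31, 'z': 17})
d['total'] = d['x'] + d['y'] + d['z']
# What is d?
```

After line 1: d = {'x': 1, 'y': 27}
After line 2 (y overwritten, z added): d = {'x': 1, 'y': 31, 'z': 17}
After line 3 (total = 1 + 31 + 17 = 49): d = {'x': 1, 'y': 31, 'z': 17, 'total': 49}

{'x': 1, 'y': 31, 'z': 17, 'total': 49}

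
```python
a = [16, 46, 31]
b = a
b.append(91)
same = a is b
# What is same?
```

After line 1: a = [16, 46, 31]
After line 2 (b = a is an alias, same object): a = [16, 46, 31], b = [16, 46, 31]
After line 3 (b.append mutates the shared list): a = [16, 46, 31, 91], b = [16, 46, 31, 91]
After line 4 (same = a is b; same object -> True): same = True

True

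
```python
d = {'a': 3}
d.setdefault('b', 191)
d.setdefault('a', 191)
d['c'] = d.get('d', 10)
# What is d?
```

After line 1: d = {'a': 3}
After line 2 (setdefault adds 'b'=191): d = {'a': 3, 'b': 191}
After line 3 (setdefault 'a' no-op, already exists): d = {'a': 3, 'b': 191}
After line 4 (get('d', 10) returns default since 'd' not in d): d = {'a': 3, 'b': 191, 'c': 10}

{'a': 3, 'b': 191, 'c': 10}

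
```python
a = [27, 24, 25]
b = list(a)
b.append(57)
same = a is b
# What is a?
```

After line 1: a = [27, 24, 25]
After line 2 (b = list(a) is a shallow copy, new object): a = [27, 24, 25], b = [27, 24, 25]
After line 3 (append only mutates b): a = [27, 24, 25], b = [27, 24, 25, 57]
After line 4 (same = a is b; different objects -> False): same = False

[27, 24, 25]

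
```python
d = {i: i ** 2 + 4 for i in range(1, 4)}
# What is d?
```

{1: 5, 2: 8, 3: 13}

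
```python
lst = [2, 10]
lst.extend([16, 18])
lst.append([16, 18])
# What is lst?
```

After line 1: lst = [2, 10]
After line 2 (extend unpacks [16, 18]): lst = [2, 10, 16, 18]
After line 3 (append adds [16, 18] as single element): lst = [2, 10, 16, 18, [16, 18]]

[2, 10, 16, 18, [16, 18]]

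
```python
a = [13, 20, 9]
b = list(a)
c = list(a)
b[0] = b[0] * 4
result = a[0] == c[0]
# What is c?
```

After line 1: a = [13, 20, 9]
After line 2 (b = list(a), copy): a = [13, 20, 9], b = [13, 20, 9]
After line 3 (c = list(a) is a copy, new object): c = [13, 20, 9]
After line 4 (b[0] = 13 * 4 = 52; only b mutates (copy)): a = [13, 20, 9], b = [52, 20, 9], c = [13, 20, 9]
After line 5 (a[0] = 13, c[0] = 13; result = True)

[13, 20, 9]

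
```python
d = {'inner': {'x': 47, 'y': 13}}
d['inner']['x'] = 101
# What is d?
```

After line 1: d = {'inner': {'x': 47, 'y': 13}}
After line 2 (inner x overwritten): d = {'inner': {'x': 101, 'y': 13}}

{'inner': {'x': 101, 'y': 13}}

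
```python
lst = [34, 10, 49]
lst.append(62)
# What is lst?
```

[34, 10, 49, 62]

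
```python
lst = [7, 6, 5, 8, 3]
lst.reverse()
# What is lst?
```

[3, 8, 5, 6, 7]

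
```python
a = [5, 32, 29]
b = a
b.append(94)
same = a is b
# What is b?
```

After line 1: a = [5, 32, 29]
After line 2 (b = a is an alias, same object): a = [5, 32, 29], b = [5, 32, 29]
After line 3 (b.append mutates the shared list): a = [5, 32, 29, 94], b = [5, 32, 29, 94]
After line 4 (same = a is b; same object -> True): same = True

[5, 32, 29, 94]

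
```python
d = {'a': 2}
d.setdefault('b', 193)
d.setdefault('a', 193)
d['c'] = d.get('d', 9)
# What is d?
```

After line 1: d = {'a': 2}
After line 2 (setdefault adds 'b'=193): d = {'a': 2, 'b': 193}
After line 3 (setdefault 'a' no-op, already exists): d = {'a': 2, 'b': 193}
After line 4 (get('d', 9) returns default since 'd' not in d): d = {'a': 2, 'b': 193, 'c': 9}

{'a': 2, 'b': 193, 'c': 9}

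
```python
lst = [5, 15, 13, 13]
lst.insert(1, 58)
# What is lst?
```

[5, 58, 15, 13, 13]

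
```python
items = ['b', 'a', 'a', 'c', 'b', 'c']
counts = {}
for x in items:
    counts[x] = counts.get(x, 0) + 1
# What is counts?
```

Initial: counts = {}, items = ['b', 'a', 'a', 'c', 'b', 'c']
See 'b': counts = {'b': 1}
See 'a': counts = {'b': 1, 'a': 1}
See 'a': counts = {'b': 1, 'a': 2}
See 'c': counts = {'b': 1, 'a': 2, 'c': 1}
See 'b': counts = {'b': 2, 'a': 2, 'c': 1}
See 'c': counts = {'b': 2, 'a': 2, 'c': 2}

{'b': 2, 'a': 2, 'c': 2}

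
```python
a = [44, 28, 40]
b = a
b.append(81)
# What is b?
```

After line 1: a = [44, 28, 40]
After line 2 (b = a is an alias, same object): a = [44, 28, 40], b = [44, 28, 40]
After line 3 (b.append mutates the shared list): a = [44, 28, 40, 81], b = [44, 28, 40, 81]

[44, 28, 40, 81]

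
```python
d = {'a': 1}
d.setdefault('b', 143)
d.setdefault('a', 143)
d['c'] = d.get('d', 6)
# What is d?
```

After line 1: d = {'a': 1}
After line 2 (setdefault adds 'b'=143): d = {'a': 1, 'b': 143}
After line 3 (setdefault 'a' no-op, already exists): d = {'a': 1, 'b': 143}
After line 4 (get('d', 6) returns default since 'd' not in d): d = {'a': 1, 'b': 143, 'c': 6}

{'a': 1, 'b': 143, 'c': 6}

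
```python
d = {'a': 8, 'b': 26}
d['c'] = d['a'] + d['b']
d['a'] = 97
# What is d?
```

After line 1: d = {'a': 8, 'b': 26}
After line 2 (d['c'] = 8 + 26): d = {'a': 8, 'b': 26, 'c': 34}
After line 3: d = {'a': 97, 'b': 26, 'c': 34}

{'a': 97, 'b': 26, 'c': 34}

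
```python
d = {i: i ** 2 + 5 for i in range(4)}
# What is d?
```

{0: 5, 1: 6, 2: 9, 3: 14}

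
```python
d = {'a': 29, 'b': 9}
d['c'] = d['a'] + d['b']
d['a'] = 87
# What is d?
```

After line 1: d = {'a': 29, 'b': 9}
After line 2 (d['c'] = 29 + 9): d = {'a': 29, 'b': 9, 'c': 38}
After line 3: d = {'a': 87, 'b': 9, 'c': 38}

{'a': 87, 'b': 9, 'c': 38}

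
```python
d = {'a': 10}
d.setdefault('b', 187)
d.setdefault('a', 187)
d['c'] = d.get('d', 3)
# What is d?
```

After line 1: d = {'a': 10}
After line 2 (setdefault adds 'b'=187): d = {'a': 10, 'b': 187}
After line 3 (setdefault 'a' no-op, already exists): d = {'a': 10, 'b': 187}
After line 4 (get('d', 3) returns default since 'd' not in d): d = {'a': 10, 'b': 187, 'c': 3}

{'a': 10, 'b': 187, 'c': 3}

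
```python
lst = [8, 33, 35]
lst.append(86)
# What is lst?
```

[8, 33, 35, 86]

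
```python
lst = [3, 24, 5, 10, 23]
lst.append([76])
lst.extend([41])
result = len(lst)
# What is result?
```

After line 1: lst = [3, 24, 5, 10, 23]
After line 2 (append adds [76] as single element): lst = [3, 24, 5, 10, 23, [76]]
After line 3 (extend unpacks [41], adds 41): lst = [3, 24, 5, 10, 23, [76], 41]
After line 4: result = len(lst) = 7

7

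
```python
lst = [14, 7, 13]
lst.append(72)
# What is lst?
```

[14, 7, 13, 72]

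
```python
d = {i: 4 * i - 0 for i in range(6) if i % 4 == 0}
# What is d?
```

{0: 0, 4: 16}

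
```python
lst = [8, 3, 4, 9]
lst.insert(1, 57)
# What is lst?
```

[8, 57, 3, 4, 9]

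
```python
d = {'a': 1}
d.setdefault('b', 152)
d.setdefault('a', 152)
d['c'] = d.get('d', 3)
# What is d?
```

After line 1: d = {'a': 1}
After line 2 (setdefault adds 'b'=152): d = {'a': 1, 'b': 152}
After line 3 (setdefault 'a' no-op, already exists): d = {'a': 1, 'b': 152}
After line 4 (get('d', 3) returns default since 'd' not in d): d = {'a': 1, 'b': 152, 'c': 3}

{'a': 1, 'b': 152, 'c': 3}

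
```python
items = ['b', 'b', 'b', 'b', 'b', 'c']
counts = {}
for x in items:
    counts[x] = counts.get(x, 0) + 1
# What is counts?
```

Initial: counts = {}, items = ['b', 'b', 'b', 'b', 'b', 'c']
See 'b': counts = {'b': 1}
See 'b': counts = {'b': 2}
See 'b': counts = {'b': 3}
See 'b': counts = {'b': 4}
See 'b': counts = {'b': 5}
See 'c': counts = {'b': 5, 'c': 1}

{'b': 5, 'c': 1}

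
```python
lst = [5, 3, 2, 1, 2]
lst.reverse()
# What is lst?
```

[2, 1, 2, 3, 5]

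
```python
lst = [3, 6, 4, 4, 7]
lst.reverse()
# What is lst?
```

[7, 4, 4, 6, 3]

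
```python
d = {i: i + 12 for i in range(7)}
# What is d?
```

{0: 12, 1: 13, 2: 14, 3: 15, 4: 16, 5: 17, 6: 18}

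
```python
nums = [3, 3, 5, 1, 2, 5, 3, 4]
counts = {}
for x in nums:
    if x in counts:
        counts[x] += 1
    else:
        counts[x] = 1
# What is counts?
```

Initial: counts = {}, nums = [3, 3, 5, 1, 2, 5, 3, 4]
See 3: counts = {3: 1}
See 3: counts = {3: 2}
See 5: counts = {3: 2, 5: 1}
See 1: counts = {3: 2, 5: 1, 1: 1}
See 2: counts = {3: 2, 5: 1, 1: 1, 2: 1}
See 5: counts = {3: 2, 5: 2, 1: 1, 2: 1}
See 3: counts = {3: 3, 5: 2, 1: 1, 2: 1}
See 4: counts = {3: 3, 5: 2, 1: 1, 2: 1, 4: 1}

{3: 3, 5: 2, 1: 1, 2: 1, 4: 1}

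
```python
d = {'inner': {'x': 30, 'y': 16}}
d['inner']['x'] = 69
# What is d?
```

After line 1: d = {'inner': {'x': 30, 'y': 16}}
After line 2 (inner x overwritten): d = {'inner': {'x': 69, 'y': 16}}

{'inner': {'x': 69, 'y': 16}}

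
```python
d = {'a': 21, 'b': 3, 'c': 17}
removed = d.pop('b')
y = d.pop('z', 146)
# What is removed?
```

After line 1: d = {'a': 21, 'b': 3, 'c': 17}
After line 2 (pop 'b' returns 3): d = {'a': 21, 'c': 17}, removed = 3
After line 3 (pop 'z' missing, returns default 146): d = {'a': 21, 'c': 17}, y = 146

3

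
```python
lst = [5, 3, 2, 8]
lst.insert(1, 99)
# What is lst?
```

[5, 99, 3, 2, 8]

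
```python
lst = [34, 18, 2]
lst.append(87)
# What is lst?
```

[34, 18, 2, 87]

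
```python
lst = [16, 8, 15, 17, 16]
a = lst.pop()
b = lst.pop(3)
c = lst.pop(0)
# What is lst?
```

After line 1: lst = [16, 8, 15, 17, 16]
After line 2 (pop() -> a = 16): lst = [16, 8, 15, 17]
After line 3 (pop(3) -> b = 17): lst = [16, 8, 15]
After line 4 (pop(0) -> c = 16): lst = [8, 15]

[8, 15]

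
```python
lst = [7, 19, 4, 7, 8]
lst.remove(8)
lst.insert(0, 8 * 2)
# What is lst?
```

After line 1: lst = [7, 19, 4, 7, 8]
After line 2 (remove first 8): lst = [7, 19, 4, 7]
After line 3 (insert 16 at index 0): lst = [16, 7, 19, 4, 7]

[16, 7, 19, 4, 7]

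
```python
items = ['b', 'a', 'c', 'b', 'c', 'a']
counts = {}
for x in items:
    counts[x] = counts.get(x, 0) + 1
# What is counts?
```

Initial: counts = {}, items = ['b', 'a', 'c', 'b', 'c', 'a']
See 'b': counts = {'b': 1}
See 'a': counts = {'b': 1, 'a': 1}
See 'c': counts = {'b': 1, 'a': 1, 'c': 1}
See 'b': counts = {'b': 2, 'a': 1, 'c': 1}
See 'c': counts = {'b': 2, 'a': 1, 'c': 2}
See 'a': counts = {'b': 2, 'a': 2, 'c': 2}

{'b': 2, 'a': 2, 'c': 2}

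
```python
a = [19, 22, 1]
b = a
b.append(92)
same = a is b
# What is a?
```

After line 1: a = [19, 22, 1]
After line 2 (b = a is an alias, same object): a = [19, 22, 1], b = [19, 22, 1]
After line 3 (b.append mutates the shared list): a = [19, 22, 1, 92], b = [19, 22, 1, 92]
After line 4 (same = a is b; same object -> True): same = True

[19, 22, 1, 92]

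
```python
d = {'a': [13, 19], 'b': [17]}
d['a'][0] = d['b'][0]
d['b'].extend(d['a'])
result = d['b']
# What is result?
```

After line 1: d = {'a': [13, 19], 'b': [17]}
After line 2 (a[0] = b[0] = 17): d = {'a': [17, 19], 'b': [17]}
After line 3 (b.extend(a) appends [17, 19]): d = {'a': [17, 19], 'b': [17, 17, 19]}
After line 4: result = d['b'] = [17, 17, 19]

[17, 17, 19]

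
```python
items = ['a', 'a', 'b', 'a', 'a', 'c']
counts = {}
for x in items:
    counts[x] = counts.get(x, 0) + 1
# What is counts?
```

Initial: counts = {}, items = ['a', 'a', 'b', 'a', 'a', 'c']
See 'a': counts = {'a': 1}
See 'a': counts = {'a': 2}
See 'b': counts = {'a': 2, 'b': 1}
See 'a': counts = {'a': 3, 'b': 1}
See 'a': counts = {'a': 4, 'b': 1}
See 'c': counts = {'a': 4, 'b': 1, 'c': 1}

{'a': 4, 'b': 1, 'c': 1}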